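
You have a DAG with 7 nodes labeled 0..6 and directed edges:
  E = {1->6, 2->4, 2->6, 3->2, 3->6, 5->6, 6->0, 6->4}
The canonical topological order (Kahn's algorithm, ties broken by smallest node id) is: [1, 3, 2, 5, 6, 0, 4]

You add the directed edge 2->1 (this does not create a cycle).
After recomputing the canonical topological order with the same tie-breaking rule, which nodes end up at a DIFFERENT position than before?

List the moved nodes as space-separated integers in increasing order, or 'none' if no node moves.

Answer: 1 2 3

Derivation:
Old toposort: [1, 3, 2, 5, 6, 0, 4]
Added edge 2->1
Recompute Kahn (smallest-id tiebreak):
  initial in-degrees: [1, 1, 1, 0, 2, 0, 4]
  ready (indeg=0): [3, 5]
  pop 3: indeg[2]->0; indeg[6]->3 | ready=[2, 5] | order so far=[3]
  pop 2: indeg[1]->0; indeg[4]->1; indeg[6]->2 | ready=[1, 5] | order so far=[3, 2]
  pop 1: indeg[6]->1 | ready=[5] | order so far=[3, 2, 1]
  pop 5: indeg[6]->0 | ready=[6] | order so far=[3, 2, 1, 5]
  pop 6: indeg[0]->0; indeg[4]->0 | ready=[0, 4] | order so far=[3, 2, 1, 5, 6]
  pop 0: no out-edges | ready=[4] | order so far=[3, 2, 1, 5, 6, 0]
  pop 4: no out-edges | ready=[] | order so far=[3, 2, 1, 5, 6, 0, 4]
New canonical toposort: [3, 2, 1, 5, 6, 0, 4]
Compare positions:
  Node 0: index 5 -> 5 (same)
  Node 1: index 0 -> 2 (moved)
  Node 2: index 2 -> 1 (moved)
  Node 3: index 1 -> 0 (moved)
  Node 4: index 6 -> 6 (same)
  Node 5: index 3 -> 3 (same)
  Node 6: index 4 -> 4 (same)
Nodes that changed position: 1 2 3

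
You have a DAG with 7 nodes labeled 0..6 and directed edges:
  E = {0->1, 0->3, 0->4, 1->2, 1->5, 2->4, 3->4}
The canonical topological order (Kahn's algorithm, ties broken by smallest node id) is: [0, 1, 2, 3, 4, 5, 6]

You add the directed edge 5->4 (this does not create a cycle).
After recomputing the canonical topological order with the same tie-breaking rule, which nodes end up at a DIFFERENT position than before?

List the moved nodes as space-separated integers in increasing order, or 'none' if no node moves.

Old toposort: [0, 1, 2, 3, 4, 5, 6]
Added edge 5->4
Recompute Kahn (smallest-id tiebreak):
  initial in-degrees: [0, 1, 1, 1, 4, 1, 0]
  ready (indeg=0): [0, 6]
  pop 0: indeg[1]->0; indeg[3]->0; indeg[4]->3 | ready=[1, 3, 6] | order so far=[0]
  pop 1: indeg[2]->0; indeg[5]->0 | ready=[2, 3, 5, 6] | order so far=[0, 1]
  pop 2: indeg[4]->2 | ready=[3, 5, 6] | order so far=[0, 1, 2]
  pop 3: indeg[4]->1 | ready=[5, 6] | order so far=[0, 1, 2, 3]
  pop 5: indeg[4]->0 | ready=[4, 6] | order so far=[0, 1, 2, 3, 5]
  pop 4: no out-edges | ready=[6] | order so far=[0, 1, 2, 3, 5, 4]
  pop 6: no out-edges | ready=[] | order so far=[0, 1, 2, 3, 5, 4, 6]
New canonical toposort: [0, 1, 2, 3, 5, 4, 6]
Compare positions:
  Node 0: index 0 -> 0 (same)
  Node 1: index 1 -> 1 (same)
  Node 2: index 2 -> 2 (same)
  Node 3: index 3 -> 3 (same)
  Node 4: index 4 -> 5 (moved)
  Node 5: index 5 -> 4 (moved)
  Node 6: index 6 -> 6 (same)
Nodes that changed position: 4 5

Answer: 4 5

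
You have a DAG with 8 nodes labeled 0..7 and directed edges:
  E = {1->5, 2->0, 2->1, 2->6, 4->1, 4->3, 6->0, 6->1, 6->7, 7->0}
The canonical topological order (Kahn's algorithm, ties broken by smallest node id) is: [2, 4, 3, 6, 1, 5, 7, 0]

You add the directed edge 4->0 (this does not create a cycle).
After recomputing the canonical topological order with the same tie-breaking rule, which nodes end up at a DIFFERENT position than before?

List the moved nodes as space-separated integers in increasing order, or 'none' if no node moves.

Answer: none

Derivation:
Old toposort: [2, 4, 3, 6, 1, 5, 7, 0]
Added edge 4->0
Recompute Kahn (smallest-id tiebreak):
  initial in-degrees: [4, 3, 0, 1, 0, 1, 1, 1]
  ready (indeg=0): [2, 4]
  pop 2: indeg[0]->3; indeg[1]->2; indeg[6]->0 | ready=[4, 6] | order so far=[2]
  pop 4: indeg[0]->2; indeg[1]->1; indeg[3]->0 | ready=[3, 6] | order so far=[2, 4]
  pop 3: no out-edges | ready=[6] | order so far=[2, 4, 3]
  pop 6: indeg[0]->1; indeg[1]->0; indeg[7]->0 | ready=[1, 7] | order so far=[2, 4, 3, 6]
  pop 1: indeg[5]->0 | ready=[5, 7] | order so far=[2, 4, 3, 6, 1]
  pop 5: no out-edges | ready=[7] | order so far=[2, 4, 3, 6, 1, 5]
  pop 7: indeg[0]->0 | ready=[0] | order so far=[2, 4, 3, 6, 1, 5, 7]
  pop 0: no out-edges | ready=[] | order so far=[2, 4, 3, 6, 1, 5, 7, 0]
New canonical toposort: [2, 4, 3, 6, 1, 5, 7, 0]
Compare positions:
  Node 0: index 7 -> 7 (same)
  Node 1: index 4 -> 4 (same)
  Node 2: index 0 -> 0 (same)
  Node 3: index 2 -> 2 (same)
  Node 4: index 1 -> 1 (same)
  Node 5: index 5 -> 5 (same)
  Node 6: index 3 -> 3 (same)
  Node 7: index 6 -> 6 (same)
Nodes that changed position: none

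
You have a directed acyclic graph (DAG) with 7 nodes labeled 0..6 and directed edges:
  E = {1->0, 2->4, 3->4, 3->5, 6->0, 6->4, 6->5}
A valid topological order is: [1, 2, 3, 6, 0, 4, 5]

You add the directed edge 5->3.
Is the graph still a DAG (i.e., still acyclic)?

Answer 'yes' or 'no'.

Answer: no

Derivation:
Given toposort: [1, 2, 3, 6, 0, 4, 5]
Position of 5: index 6; position of 3: index 2
New edge 5->3: backward (u after v in old order)
Backward edge: old toposort is now invalid. Check if this creates a cycle.
Does 3 already reach 5? Reachable from 3: [3, 4, 5]. YES -> cycle!
Still a DAG? no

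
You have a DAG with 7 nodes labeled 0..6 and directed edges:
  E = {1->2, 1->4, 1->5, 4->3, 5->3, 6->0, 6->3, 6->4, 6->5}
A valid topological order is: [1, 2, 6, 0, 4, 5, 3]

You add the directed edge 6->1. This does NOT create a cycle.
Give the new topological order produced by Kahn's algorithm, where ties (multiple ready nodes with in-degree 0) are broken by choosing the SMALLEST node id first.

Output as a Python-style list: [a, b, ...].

Old toposort: [1, 2, 6, 0, 4, 5, 3]
Added edge: 6->1
Position of 6 (2) > position of 1 (0). Must reorder: 6 must now come before 1.
Run Kahn's algorithm (break ties by smallest node id):
  initial in-degrees: [1, 1, 1, 3, 2, 2, 0]
  ready (indeg=0): [6]
  pop 6: indeg[0]->0; indeg[1]->0; indeg[3]->2; indeg[4]->1; indeg[5]->1 | ready=[0, 1] | order so far=[6]
  pop 0: no out-edges | ready=[1] | order so far=[6, 0]
  pop 1: indeg[2]->0; indeg[4]->0; indeg[5]->0 | ready=[2, 4, 5] | order so far=[6, 0, 1]
  pop 2: no out-edges | ready=[4, 5] | order so far=[6, 0, 1, 2]
  pop 4: indeg[3]->1 | ready=[5] | order so far=[6, 0, 1, 2, 4]
  pop 5: indeg[3]->0 | ready=[3] | order so far=[6, 0, 1, 2, 4, 5]
  pop 3: no out-edges | ready=[] | order so far=[6, 0, 1, 2, 4, 5, 3]
  Result: [6, 0, 1, 2, 4, 5, 3]

Answer: [6, 0, 1, 2, 4, 5, 3]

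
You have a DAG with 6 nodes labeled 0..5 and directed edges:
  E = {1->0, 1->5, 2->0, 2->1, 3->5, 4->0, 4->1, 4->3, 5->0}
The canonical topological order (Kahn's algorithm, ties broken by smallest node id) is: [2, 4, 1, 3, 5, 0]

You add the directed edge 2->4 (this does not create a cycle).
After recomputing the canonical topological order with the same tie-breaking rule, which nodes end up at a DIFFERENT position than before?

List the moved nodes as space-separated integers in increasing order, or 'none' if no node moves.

Old toposort: [2, 4, 1, 3, 5, 0]
Added edge 2->4
Recompute Kahn (smallest-id tiebreak):
  initial in-degrees: [4, 2, 0, 1, 1, 2]
  ready (indeg=0): [2]
  pop 2: indeg[0]->3; indeg[1]->1; indeg[4]->0 | ready=[4] | order so far=[2]
  pop 4: indeg[0]->2; indeg[1]->0; indeg[3]->0 | ready=[1, 3] | order so far=[2, 4]
  pop 1: indeg[0]->1; indeg[5]->1 | ready=[3] | order so far=[2, 4, 1]
  pop 3: indeg[5]->0 | ready=[5] | order so far=[2, 4, 1, 3]
  pop 5: indeg[0]->0 | ready=[0] | order so far=[2, 4, 1, 3, 5]
  pop 0: no out-edges | ready=[] | order so far=[2, 4, 1, 3, 5, 0]
New canonical toposort: [2, 4, 1, 3, 5, 0]
Compare positions:
  Node 0: index 5 -> 5 (same)
  Node 1: index 2 -> 2 (same)
  Node 2: index 0 -> 0 (same)
  Node 3: index 3 -> 3 (same)
  Node 4: index 1 -> 1 (same)
  Node 5: index 4 -> 4 (same)
Nodes that changed position: none

Answer: none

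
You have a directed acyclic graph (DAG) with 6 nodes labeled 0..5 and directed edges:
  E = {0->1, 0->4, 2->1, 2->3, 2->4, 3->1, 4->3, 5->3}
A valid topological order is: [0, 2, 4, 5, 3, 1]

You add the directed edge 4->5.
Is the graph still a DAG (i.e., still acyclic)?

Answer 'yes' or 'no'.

Answer: yes

Derivation:
Given toposort: [0, 2, 4, 5, 3, 1]
Position of 4: index 2; position of 5: index 3
New edge 4->5: forward
Forward edge: respects the existing order. Still a DAG, same toposort still valid.
Still a DAG? yes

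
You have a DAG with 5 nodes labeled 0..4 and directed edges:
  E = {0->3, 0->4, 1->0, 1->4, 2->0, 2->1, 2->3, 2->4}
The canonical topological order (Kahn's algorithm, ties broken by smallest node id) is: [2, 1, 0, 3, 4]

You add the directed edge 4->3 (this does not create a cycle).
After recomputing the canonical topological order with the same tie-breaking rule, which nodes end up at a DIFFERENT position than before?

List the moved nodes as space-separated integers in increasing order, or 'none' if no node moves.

Answer: 3 4

Derivation:
Old toposort: [2, 1, 0, 3, 4]
Added edge 4->3
Recompute Kahn (smallest-id tiebreak):
  initial in-degrees: [2, 1, 0, 3, 3]
  ready (indeg=0): [2]
  pop 2: indeg[0]->1; indeg[1]->0; indeg[3]->2; indeg[4]->2 | ready=[1] | order so far=[2]
  pop 1: indeg[0]->0; indeg[4]->1 | ready=[0] | order so far=[2, 1]
  pop 0: indeg[3]->1; indeg[4]->0 | ready=[4] | order so far=[2, 1, 0]
  pop 4: indeg[3]->0 | ready=[3] | order so far=[2, 1, 0, 4]
  pop 3: no out-edges | ready=[] | order so far=[2, 1, 0, 4, 3]
New canonical toposort: [2, 1, 0, 4, 3]
Compare positions:
  Node 0: index 2 -> 2 (same)
  Node 1: index 1 -> 1 (same)
  Node 2: index 0 -> 0 (same)
  Node 3: index 3 -> 4 (moved)
  Node 4: index 4 -> 3 (moved)
Nodes that changed position: 3 4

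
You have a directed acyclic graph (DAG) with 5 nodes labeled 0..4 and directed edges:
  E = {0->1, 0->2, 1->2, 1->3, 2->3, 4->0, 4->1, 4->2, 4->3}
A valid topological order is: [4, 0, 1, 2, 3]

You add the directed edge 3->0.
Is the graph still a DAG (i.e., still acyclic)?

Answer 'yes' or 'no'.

Given toposort: [4, 0, 1, 2, 3]
Position of 3: index 4; position of 0: index 1
New edge 3->0: backward (u after v in old order)
Backward edge: old toposort is now invalid. Check if this creates a cycle.
Does 0 already reach 3? Reachable from 0: [0, 1, 2, 3]. YES -> cycle!
Still a DAG? no

Answer: no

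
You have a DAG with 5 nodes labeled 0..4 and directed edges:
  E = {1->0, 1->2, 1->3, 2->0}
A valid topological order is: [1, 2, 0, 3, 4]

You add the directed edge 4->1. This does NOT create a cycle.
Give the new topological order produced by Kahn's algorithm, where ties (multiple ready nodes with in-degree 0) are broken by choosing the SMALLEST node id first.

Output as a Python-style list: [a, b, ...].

Answer: [4, 1, 2, 0, 3]

Derivation:
Old toposort: [1, 2, 0, 3, 4]
Added edge: 4->1
Position of 4 (4) > position of 1 (0). Must reorder: 4 must now come before 1.
Run Kahn's algorithm (break ties by smallest node id):
  initial in-degrees: [2, 1, 1, 1, 0]
  ready (indeg=0): [4]
  pop 4: indeg[1]->0 | ready=[1] | order so far=[4]
  pop 1: indeg[0]->1; indeg[2]->0; indeg[3]->0 | ready=[2, 3] | order so far=[4, 1]
  pop 2: indeg[0]->0 | ready=[0, 3] | order so far=[4, 1, 2]
  pop 0: no out-edges | ready=[3] | order so far=[4, 1, 2, 0]
  pop 3: no out-edges | ready=[] | order so far=[4, 1, 2, 0, 3]
  Result: [4, 1, 2, 0, 3]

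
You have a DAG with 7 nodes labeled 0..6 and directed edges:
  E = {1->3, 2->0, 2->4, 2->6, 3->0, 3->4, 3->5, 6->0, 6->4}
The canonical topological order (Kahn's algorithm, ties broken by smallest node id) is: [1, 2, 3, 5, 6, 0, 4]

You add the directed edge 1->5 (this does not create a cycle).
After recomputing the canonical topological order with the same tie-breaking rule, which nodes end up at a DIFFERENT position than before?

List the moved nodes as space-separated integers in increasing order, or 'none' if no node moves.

Old toposort: [1, 2, 3, 5, 6, 0, 4]
Added edge 1->5
Recompute Kahn (smallest-id tiebreak):
  initial in-degrees: [3, 0, 0, 1, 3, 2, 1]
  ready (indeg=0): [1, 2]
  pop 1: indeg[3]->0; indeg[5]->1 | ready=[2, 3] | order so far=[1]
  pop 2: indeg[0]->2; indeg[4]->2; indeg[6]->0 | ready=[3, 6] | order so far=[1, 2]
  pop 3: indeg[0]->1; indeg[4]->1; indeg[5]->0 | ready=[5, 6] | order so far=[1, 2, 3]
  pop 5: no out-edges | ready=[6] | order so far=[1, 2, 3, 5]
  pop 6: indeg[0]->0; indeg[4]->0 | ready=[0, 4] | order so far=[1, 2, 3, 5, 6]
  pop 0: no out-edges | ready=[4] | order so far=[1, 2, 3, 5, 6, 0]
  pop 4: no out-edges | ready=[] | order so far=[1, 2, 3, 5, 6, 0, 4]
New canonical toposort: [1, 2, 3, 5, 6, 0, 4]
Compare positions:
  Node 0: index 5 -> 5 (same)
  Node 1: index 0 -> 0 (same)
  Node 2: index 1 -> 1 (same)
  Node 3: index 2 -> 2 (same)
  Node 4: index 6 -> 6 (same)
  Node 5: index 3 -> 3 (same)
  Node 6: index 4 -> 4 (same)
Nodes that changed position: none

Answer: none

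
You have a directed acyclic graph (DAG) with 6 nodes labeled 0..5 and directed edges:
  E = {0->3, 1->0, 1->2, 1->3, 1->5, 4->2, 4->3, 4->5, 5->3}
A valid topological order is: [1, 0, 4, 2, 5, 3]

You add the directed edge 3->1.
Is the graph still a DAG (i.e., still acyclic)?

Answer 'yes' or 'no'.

Given toposort: [1, 0, 4, 2, 5, 3]
Position of 3: index 5; position of 1: index 0
New edge 3->1: backward (u after v in old order)
Backward edge: old toposort is now invalid. Check if this creates a cycle.
Does 1 already reach 3? Reachable from 1: [0, 1, 2, 3, 5]. YES -> cycle!
Still a DAG? no

Answer: no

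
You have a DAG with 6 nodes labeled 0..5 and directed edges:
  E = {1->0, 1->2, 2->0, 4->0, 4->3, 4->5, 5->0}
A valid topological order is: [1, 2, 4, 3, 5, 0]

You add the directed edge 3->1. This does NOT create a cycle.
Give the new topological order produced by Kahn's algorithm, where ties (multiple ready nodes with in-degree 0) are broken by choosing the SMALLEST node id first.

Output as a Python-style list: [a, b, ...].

Answer: [4, 3, 1, 2, 5, 0]

Derivation:
Old toposort: [1, 2, 4, 3, 5, 0]
Added edge: 3->1
Position of 3 (3) > position of 1 (0). Must reorder: 3 must now come before 1.
Run Kahn's algorithm (break ties by smallest node id):
  initial in-degrees: [4, 1, 1, 1, 0, 1]
  ready (indeg=0): [4]
  pop 4: indeg[0]->3; indeg[3]->0; indeg[5]->0 | ready=[3, 5] | order so far=[4]
  pop 3: indeg[1]->0 | ready=[1, 5] | order so far=[4, 3]
  pop 1: indeg[0]->2; indeg[2]->0 | ready=[2, 5] | order so far=[4, 3, 1]
  pop 2: indeg[0]->1 | ready=[5] | order so far=[4, 3, 1, 2]
  pop 5: indeg[0]->0 | ready=[0] | order so far=[4, 3, 1, 2, 5]
  pop 0: no out-edges | ready=[] | order so far=[4, 3, 1, 2, 5, 0]
  Result: [4, 3, 1, 2, 5, 0]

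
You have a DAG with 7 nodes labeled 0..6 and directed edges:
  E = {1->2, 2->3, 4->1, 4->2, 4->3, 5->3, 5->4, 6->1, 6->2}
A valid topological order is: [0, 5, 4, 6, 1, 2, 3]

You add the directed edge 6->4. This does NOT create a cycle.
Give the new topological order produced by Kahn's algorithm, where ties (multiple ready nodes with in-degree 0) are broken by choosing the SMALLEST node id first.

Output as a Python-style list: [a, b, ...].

Answer: [0, 5, 6, 4, 1, 2, 3]

Derivation:
Old toposort: [0, 5, 4, 6, 1, 2, 3]
Added edge: 6->4
Position of 6 (3) > position of 4 (2). Must reorder: 6 must now come before 4.
Run Kahn's algorithm (break ties by smallest node id):
  initial in-degrees: [0, 2, 3, 3, 2, 0, 0]
  ready (indeg=0): [0, 5, 6]
  pop 0: no out-edges | ready=[5, 6] | order so far=[0]
  pop 5: indeg[3]->2; indeg[4]->1 | ready=[6] | order so far=[0, 5]
  pop 6: indeg[1]->1; indeg[2]->2; indeg[4]->0 | ready=[4] | order so far=[0, 5, 6]
  pop 4: indeg[1]->0; indeg[2]->1; indeg[3]->1 | ready=[1] | order so far=[0, 5, 6, 4]
  pop 1: indeg[2]->0 | ready=[2] | order so far=[0, 5, 6, 4, 1]
  pop 2: indeg[3]->0 | ready=[3] | order so far=[0, 5, 6, 4, 1, 2]
  pop 3: no out-edges | ready=[] | order so far=[0, 5, 6, 4, 1, 2, 3]
  Result: [0, 5, 6, 4, 1, 2, 3]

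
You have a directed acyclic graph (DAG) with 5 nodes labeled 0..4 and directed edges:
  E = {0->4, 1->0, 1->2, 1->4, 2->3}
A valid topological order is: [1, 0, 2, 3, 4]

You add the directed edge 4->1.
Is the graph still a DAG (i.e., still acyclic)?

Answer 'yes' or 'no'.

Given toposort: [1, 0, 2, 3, 4]
Position of 4: index 4; position of 1: index 0
New edge 4->1: backward (u after v in old order)
Backward edge: old toposort is now invalid. Check if this creates a cycle.
Does 1 already reach 4? Reachable from 1: [0, 1, 2, 3, 4]. YES -> cycle!
Still a DAG? no

Answer: no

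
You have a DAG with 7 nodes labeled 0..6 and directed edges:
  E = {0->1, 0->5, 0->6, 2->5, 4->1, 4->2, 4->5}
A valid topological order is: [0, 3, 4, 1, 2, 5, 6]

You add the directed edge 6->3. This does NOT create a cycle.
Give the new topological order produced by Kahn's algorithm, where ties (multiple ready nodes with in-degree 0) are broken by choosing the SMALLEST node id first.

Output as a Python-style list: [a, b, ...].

Answer: [0, 4, 1, 2, 5, 6, 3]

Derivation:
Old toposort: [0, 3, 4, 1, 2, 5, 6]
Added edge: 6->3
Position of 6 (6) > position of 3 (1). Must reorder: 6 must now come before 3.
Run Kahn's algorithm (break ties by smallest node id):
  initial in-degrees: [0, 2, 1, 1, 0, 3, 1]
  ready (indeg=0): [0, 4]
  pop 0: indeg[1]->1; indeg[5]->2; indeg[6]->0 | ready=[4, 6] | order so far=[0]
  pop 4: indeg[1]->0; indeg[2]->0; indeg[5]->1 | ready=[1, 2, 6] | order so far=[0, 4]
  pop 1: no out-edges | ready=[2, 6] | order so far=[0, 4, 1]
  pop 2: indeg[5]->0 | ready=[5, 6] | order so far=[0, 4, 1, 2]
  pop 5: no out-edges | ready=[6] | order so far=[0, 4, 1, 2, 5]
  pop 6: indeg[3]->0 | ready=[3] | order so far=[0, 4, 1, 2, 5, 6]
  pop 3: no out-edges | ready=[] | order so far=[0, 4, 1, 2, 5, 6, 3]
  Result: [0, 4, 1, 2, 5, 6, 3]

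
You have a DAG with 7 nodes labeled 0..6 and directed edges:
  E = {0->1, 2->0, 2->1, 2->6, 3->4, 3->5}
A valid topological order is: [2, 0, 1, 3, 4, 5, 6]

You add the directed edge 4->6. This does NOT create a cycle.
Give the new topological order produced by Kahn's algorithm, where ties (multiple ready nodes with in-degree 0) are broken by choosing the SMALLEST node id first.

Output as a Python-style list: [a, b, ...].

Old toposort: [2, 0, 1, 3, 4, 5, 6]
Added edge: 4->6
Position of 4 (4) < position of 6 (6). Old order still valid.
Run Kahn's algorithm (break ties by smallest node id):
  initial in-degrees: [1, 2, 0, 0, 1, 1, 2]
  ready (indeg=0): [2, 3]
  pop 2: indeg[0]->0; indeg[1]->1; indeg[6]->1 | ready=[0, 3] | order so far=[2]
  pop 0: indeg[1]->0 | ready=[1, 3] | order so far=[2, 0]
  pop 1: no out-edges | ready=[3] | order so far=[2, 0, 1]
  pop 3: indeg[4]->0; indeg[5]->0 | ready=[4, 5] | order so far=[2, 0, 1, 3]
  pop 4: indeg[6]->0 | ready=[5, 6] | order so far=[2, 0, 1, 3, 4]
  pop 5: no out-edges | ready=[6] | order so far=[2, 0, 1, 3, 4, 5]
  pop 6: no out-edges | ready=[] | order so far=[2, 0, 1, 3, 4, 5, 6]
  Result: [2, 0, 1, 3, 4, 5, 6]

Answer: [2, 0, 1, 3, 4, 5, 6]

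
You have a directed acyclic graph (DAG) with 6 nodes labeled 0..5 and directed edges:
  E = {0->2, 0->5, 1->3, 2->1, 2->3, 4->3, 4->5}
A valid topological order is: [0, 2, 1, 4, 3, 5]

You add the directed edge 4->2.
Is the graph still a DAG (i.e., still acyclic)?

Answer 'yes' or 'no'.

Given toposort: [0, 2, 1, 4, 3, 5]
Position of 4: index 3; position of 2: index 1
New edge 4->2: backward (u after v in old order)
Backward edge: old toposort is now invalid. Check if this creates a cycle.
Does 2 already reach 4? Reachable from 2: [1, 2, 3]. NO -> still a DAG (reorder needed).
Still a DAG? yes

Answer: yes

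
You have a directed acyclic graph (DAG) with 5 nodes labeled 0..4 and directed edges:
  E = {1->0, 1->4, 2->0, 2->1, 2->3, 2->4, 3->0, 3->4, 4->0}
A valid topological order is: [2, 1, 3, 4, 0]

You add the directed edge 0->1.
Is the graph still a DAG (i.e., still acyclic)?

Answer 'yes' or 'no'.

Given toposort: [2, 1, 3, 4, 0]
Position of 0: index 4; position of 1: index 1
New edge 0->1: backward (u after v in old order)
Backward edge: old toposort is now invalid. Check if this creates a cycle.
Does 1 already reach 0? Reachable from 1: [0, 1, 4]. YES -> cycle!
Still a DAG? no

Answer: no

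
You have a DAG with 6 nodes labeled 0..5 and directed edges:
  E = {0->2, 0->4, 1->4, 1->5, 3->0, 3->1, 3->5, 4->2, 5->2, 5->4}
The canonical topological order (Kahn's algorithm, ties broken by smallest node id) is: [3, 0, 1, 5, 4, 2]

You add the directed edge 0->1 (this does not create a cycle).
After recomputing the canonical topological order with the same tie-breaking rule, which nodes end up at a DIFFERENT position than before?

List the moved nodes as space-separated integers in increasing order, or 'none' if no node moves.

Answer: none

Derivation:
Old toposort: [3, 0, 1, 5, 4, 2]
Added edge 0->1
Recompute Kahn (smallest-id tiebreak):
  initial in-degrees: [1, 2, 3, 0, 3, 2]
  ready (indeg=0): [3]
  pop 3: indeg[0]->0; indeg[1]->1; indeg[5]->1 | ready=[0] | order so far=[3]
  pop 0: indeg[1]->0; indeg[2]->2; indeg[4]->2 | ready=[1] | order so far=[3, 0]
  pop 1: indeg[4]->1; indeg[5]->0 | ready=[5] | order so far=[3, 0, 1]
  pop 5: indeg[2]->1; indeg[4]->0 | ready=[4] | order so far=[3, 0, 1, 5]
  pop 4: indeg[2]->0 | ready=[2] | order so far=[3, 0, 1, 5, 4]
  pop 2: no out-edges | ready=[] | order so far=[3, 0, 1, 5, 4, 2]
New canonical toposort: [3, 0, 1, 5, 4, 2]
Compare positions:
  Node 0: index 1 -> 1 (same)
  Node 1: index 2 -> 2 (same)
  Node 2: index 5 -> 5 (same)
  Node 3: index 0 -> 0 (same)
  Node 4: index 4 -> 4 (same)
  Node 5: index 3 -> 3 (same)
Nodes that changed position: none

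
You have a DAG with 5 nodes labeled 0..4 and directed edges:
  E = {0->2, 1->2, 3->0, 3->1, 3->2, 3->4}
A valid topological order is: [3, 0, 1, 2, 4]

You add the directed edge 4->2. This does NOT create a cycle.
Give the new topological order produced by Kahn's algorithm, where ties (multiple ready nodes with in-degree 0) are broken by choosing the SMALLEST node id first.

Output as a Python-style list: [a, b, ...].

Answer: [3, 0, 1, 4, 2]

Derivation:
Old toposort: [3, 0, 1, 2, 4]
Added edge: 4->2
Position of 4 (4) > position of 2 (3). Must reorder: 4 must now come before 2.
Run Kahn's algorithm (break ties by smallest node id):
  initial in-degrees: [1, 1, 4, 0, 1]
  ready (indeg=0): [3]
  pop 3: indeg[0]->0; indeg[1]->0; indeg[2]->3; indeg[4]->0 | ready=[0, 1, 4] | order so far=[3]
  pop 0: indeg[2]->2 | ready=[1, 4] | order so far=[3, 0]
  pop 1: indeg[2]->1 | ready=[4] | order so far=[3, 0, 1]
  pop 4: indeg[2]->0 | ready=[2] | order so far=[3, 0, 1, 4]
  pop 2: no out-edges | ready=[] | order so far=[3, 0, 1, 4, 2]
  Result: [3, 0, 1, 4, 2]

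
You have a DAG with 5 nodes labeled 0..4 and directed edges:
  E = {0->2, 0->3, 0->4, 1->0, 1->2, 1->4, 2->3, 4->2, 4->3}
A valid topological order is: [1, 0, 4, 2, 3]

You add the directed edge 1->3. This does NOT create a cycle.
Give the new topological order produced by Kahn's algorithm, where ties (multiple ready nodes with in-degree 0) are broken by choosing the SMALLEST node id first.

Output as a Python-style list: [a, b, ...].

Old toposort: [1, 0, 4, 2, 3]
Added edge: 1->3
Position of 1 (0) < position of 3 (4). Old order still valid.
Run Kahn's algorithm (break ties by smallest node id):
  initial in-degrees: [1, 0, 3, 4, 2]
  ready (indeg=0): [1]
  pop 1: indeg[0]->0; indeg[2]->2; indeg[3]->3; indeg[4]->1 | ready=[0] | order so far=[1]
  pop 0: indeg[2]->1; indeg[3]->2; indeg[4]->0 | ready=[4] | order so far=[1, 0]
  pop 4: indeg[2]->0; indeg[3]->1 | ready=[2] | order so far=[1, 0, 4]
  pop 2: indeg[3]->0 | ready=[3] | order so far=[1, 0, 4, 2]
  pop 3: no out-edges | ready=[] | order so far=[1, 0, 4, 2, 3]
  Result: [1, 0, 4, 2, 3]

Answer: [1, 0, 4, 2, 3]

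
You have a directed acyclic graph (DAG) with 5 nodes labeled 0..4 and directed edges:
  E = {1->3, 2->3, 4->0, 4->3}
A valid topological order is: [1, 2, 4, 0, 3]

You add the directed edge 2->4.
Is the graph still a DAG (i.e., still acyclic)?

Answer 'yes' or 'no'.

Answer: yes

Derivation:
Given toposort: [1, 2, 4, 0, 3]
Position of 2: index 1; position of 4: index 2
New edge 2->4: forward
Forward edge: respects the existing order. Still a DAG, same toposort still valid.
Still a DAG? yes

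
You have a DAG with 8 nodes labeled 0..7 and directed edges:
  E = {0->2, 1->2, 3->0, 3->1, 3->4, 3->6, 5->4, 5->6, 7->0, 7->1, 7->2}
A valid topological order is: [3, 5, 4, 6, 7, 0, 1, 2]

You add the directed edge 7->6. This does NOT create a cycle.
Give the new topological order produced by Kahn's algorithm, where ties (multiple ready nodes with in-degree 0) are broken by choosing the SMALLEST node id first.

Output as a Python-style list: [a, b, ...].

Old toposort: [3, 5, 4, 6, 7, 0, 1, 2]
Added edge: 7->6
Position of 7 (4) > position of 6 (3). Must reorder: 7 must now come before 6.
Run Kahn's algorithm (break ties by smallest node id):
  initial in-degrees: [2, 2, 3, 0, 2, 0, 3, 0]
  ready (indeg=0): [3, 5, 7]
  pop 3: indeg[0]->1; indeg[1]->1; indeg[4]->1; indeg[6]->2 | ready=[5, 7] | order so far=[3]
  pop 5: indeg[4]->0; indeg[6]->1 | ready=[4, 7] | order so far=[3, 5]
  pop 4: no out-edges | ready=[7] | order so far=[3, 5, 4]
  pop 7: indeg[0]->0; indeg[1]->0; indeg[2]->2; indeg[6]->0 | ready=[0, 1, 6] | order so far=[3, 5, 4, 7]
  pop 0: indeg[2]->1 | ready=[1, 6] | order so far=[3, 5, 4, 7, 0]
  pop 1: indeg[2]->0 | ready=[2, 6] | order so far=[3, 5, 4, 7, 0, 1]
  pop 2: no out-edges | ready=[6] | order so far=[3, 5, 4, 7, 0, 1, 2]
  pop 6: no out-edges | ready=[] | order so far=[3, 5, 4, 7, 0, 1, 2, 6]
  Result: [3, 5, 4, 7, 0, 1, 2, 6]

Answer: [3, 5, 4, 7, 0, 1, 2, 6]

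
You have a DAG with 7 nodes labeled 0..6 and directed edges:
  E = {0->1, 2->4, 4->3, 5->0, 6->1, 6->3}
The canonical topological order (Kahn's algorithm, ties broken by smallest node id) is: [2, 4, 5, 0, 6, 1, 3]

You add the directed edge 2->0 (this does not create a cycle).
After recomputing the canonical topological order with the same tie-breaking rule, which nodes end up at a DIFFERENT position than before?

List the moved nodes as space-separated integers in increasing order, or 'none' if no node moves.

Old toposort: [2, 4, 5, 0, 6, 1, 3]
Added edge 2->0
Recompute Kahn (smallest-id tiebreak):
  initial in-degrees: [2, 2, 0, 2, 1, 0, 0]
  ready (indeg=0): [2, 5, 6]
  pop 2: indeg[0]->1; indeg[4]->0 | ready=[4, 5, 6] | order so far=[2]
  pop 4: indeg[3]->1 | ready=[5, 6] | order so far=[2, 4]
  pop 5: indeg[0]->0 | ready=[0, 6] | order so far=[2, 4, 5]
  pop 0: indeg[1]->1 | ready=[6] | order so far=[2, 4, 5, 0]
  pop 6: indeg[1]->0; indeg[3]->0 | ready=[1, 3] | order so far=[2, 4, 5, 0, 6]
  pop 1: no out-edges | ready=[3] | order so far=[2, 4, 5, 0, 6, 1]
  pop 3: no out-edges | ready=[] | order so far=[2, 4, 5, 0, 6, 1, 3]
New canonical toposort: [2, 4, 5, 0, 6, 1, 3]
Compare positions:
  Node 0: index 3 -> 3 (same)
  Node 1: index 5 -> 5 (same)
  Node 2: index 0 -> 0 (same)
  Node 3: index 6 -> 6 (same)
  Node 4: index 1 -> 1 (same)
  Node 5: index 2 -> 2 (same)
  Node 6: index 4 -> 4 (same)
Nodes that changed position: none

Answer: none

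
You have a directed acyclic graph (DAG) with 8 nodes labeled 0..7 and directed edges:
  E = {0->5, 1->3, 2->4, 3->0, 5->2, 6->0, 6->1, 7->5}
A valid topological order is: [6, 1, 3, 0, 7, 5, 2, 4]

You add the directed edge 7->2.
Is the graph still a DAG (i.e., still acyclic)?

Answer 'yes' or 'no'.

Answer: yes

Derivation:
Given toposort: [6, 1, 3, 0, 7, 5, 2, 4]
Position of 7: index 4; position of 2: index 6
New edge 7->2: forward
Forward edge: respects the existing order. Still a DAG, same toposort still valid.
Still a DAG? yes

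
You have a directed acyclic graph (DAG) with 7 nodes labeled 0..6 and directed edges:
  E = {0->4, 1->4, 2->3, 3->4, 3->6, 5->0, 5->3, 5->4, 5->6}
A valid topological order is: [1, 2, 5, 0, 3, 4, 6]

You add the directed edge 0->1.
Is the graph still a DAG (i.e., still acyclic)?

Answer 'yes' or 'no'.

Answer: yes

Derivation:
Given toposort: [1, 2, 5, 0, 3, 4, 6]
Position of 0: index 3; position of 1: index 0
New edge 0->1: backward (u after v in old order)
Backward edge: old toposort is now invalid. Check if this creates a cycle.
Does 1 already reach 0? Reachable from 1: [1, 4]. NO -> still a DAG (reorder needed).
Still a DAG? yes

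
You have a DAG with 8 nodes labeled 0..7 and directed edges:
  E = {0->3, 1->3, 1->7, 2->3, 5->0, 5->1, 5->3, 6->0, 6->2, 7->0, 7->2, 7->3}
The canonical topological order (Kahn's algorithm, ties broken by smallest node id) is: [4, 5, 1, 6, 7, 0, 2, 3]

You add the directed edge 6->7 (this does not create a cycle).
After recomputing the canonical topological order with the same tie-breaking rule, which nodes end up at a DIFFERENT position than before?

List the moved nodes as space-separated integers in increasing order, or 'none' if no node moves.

Answer: none

Derivation:
Old toposort: [4, 5, 1, 6, 7, 0, 2, 3]
Added edge 6->7
Recompute Kahn (smallest-id tiebreak):
  initial in-degrees: [3, 1, 2, 5, 0, 0, 0, 2]
  ready (indeg=0): [4, 5, 6]
  pop 4: no out-edges | ready=[5, 6] | order so far=[4]
  pop 5: indeg[0]->2; indeg[1]->0; indeg[3]->4 | ready=[1, 6] | order so far=[4, 5]
  pop 1: indeg[3]->3; indeg[7]->1 | ready=[6] | order so far=[4, 5, 1]
  pop 6: indeg[0]->1; indeg[2]->1; indeg[7]->0 | ready=[7] | order so far=[4, 5, 1, 6]
  pop 7: indeg[0]->0; indeg[2]->0; indeg[3]->2 | ready=[0, 2] | order so far=[4, 5, 1, 6, 7]
  pop 0: indeg[3]->1 | ready=[2] | order so far=[4, 5, 1, 6, 7, 0]
  pop 2: indeg[3]->0 | ready=[3] | order so far=[4, 5, 1, 6, 7, 0, 2]
  pop 3: no out-edges | ready=[] | order so far=[4, 5, 1, 6, 7, 0, 2, 3]
New canonical toposort: [4, 5, 1, 6, 7, 0, 2, 3]
Compare positions:
  Node 0: index 5 -> 5 (same)
  Node 1: index 2 -> 2 (same)
  Node 2: index 6 -> 6 (same)
  Node 3: index 7 -> 7 (same)
  Node 4: index 0 -> 0 (same)
  Node 5: index 1 -> 1 (same)
  Node 6: index 3 -> 3 (same)
  Node 7: index 4 -> 4 (same)
Nodes that changed position: none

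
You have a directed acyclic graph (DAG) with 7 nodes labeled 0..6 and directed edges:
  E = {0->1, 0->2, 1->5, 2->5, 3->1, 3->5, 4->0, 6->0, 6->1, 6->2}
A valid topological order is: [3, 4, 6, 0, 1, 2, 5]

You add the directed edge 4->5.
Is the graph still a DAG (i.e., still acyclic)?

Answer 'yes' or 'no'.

Answer: yes

Derivation:
Given toposort: [3, 4, 6, 0, 1, 2, 5]
Position of 4: index 1; position of 5: index 6
New edge 4->5: forward
Forward edge: respects the existing order. Still a DAG, same toposort still valid.
Still a DAG? yes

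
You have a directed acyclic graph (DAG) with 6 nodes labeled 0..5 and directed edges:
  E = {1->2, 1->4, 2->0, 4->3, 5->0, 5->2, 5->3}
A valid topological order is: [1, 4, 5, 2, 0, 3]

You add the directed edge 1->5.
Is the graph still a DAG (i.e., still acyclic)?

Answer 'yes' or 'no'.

Given toposort: [1, 4, 5, 2, 0, 3]
Position of 1: index 0; position of 5: index 2
New edge 1->5: forward
Forward edge: respects the existing order. Still a DAG, same toposort still valid.
Still a DAG? yes

Answer: yes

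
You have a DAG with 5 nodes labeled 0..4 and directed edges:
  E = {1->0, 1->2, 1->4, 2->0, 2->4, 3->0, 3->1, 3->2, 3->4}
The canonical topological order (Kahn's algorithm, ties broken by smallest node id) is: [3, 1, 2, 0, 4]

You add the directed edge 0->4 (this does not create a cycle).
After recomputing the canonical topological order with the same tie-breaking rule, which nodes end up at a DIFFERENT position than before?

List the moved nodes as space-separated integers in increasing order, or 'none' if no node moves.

Old toposort: [3, 1, 2, 0, 4]
Added edge 0->4
Recompute Kahn (smallest-id tiebreak):
  initial in-degrees: [3, 1, 2, 0, 4]
  ready (indeg=0): [3]
  pop 3: indeg[0]->2; indeg[1]->0; indeg[2]->1; indeg[4]->3 | ready=[1] | order so far=[3]
  pop 1: indeg[0]->1; indeg[2]->0; indeg[4]->2 | ready=[2] | order so far=[3, 1]
  pop 2: indeg[0]->0; indeg[4]->1 | ready=[0] | order so far=[3, 1, 2]
  pop 0: indeg[4]->0 | ready=[4] | order so far=[3, 1, 2, 0]
  pop 4: no out-edges | ready=[] | order so far=[3, 1, 2, 0, 4]
New canonical toposort: [3, 1, 2, 0, 4]
Compare positions:
  Node 0: index 3 -> 3 (same)
  Node 1: index 1 -> 1 (same)
  Node 2: index 2 -> 2 (same)
  Node 3: index 0 -> 0 (same)
  Node 4: index 4 -> 4 (same)
Nodes that changed position: none

Answer: none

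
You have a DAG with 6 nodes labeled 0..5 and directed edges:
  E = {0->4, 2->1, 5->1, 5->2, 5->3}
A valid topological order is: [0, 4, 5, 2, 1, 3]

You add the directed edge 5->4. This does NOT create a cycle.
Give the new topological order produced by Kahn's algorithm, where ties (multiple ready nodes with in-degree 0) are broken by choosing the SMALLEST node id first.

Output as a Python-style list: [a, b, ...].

Old toposort: [0, 4, 5, 2, 1, 3]
Added edge: 5->4
Position of 5 (2) > position of 4 (1). Must reorder: 5 must now come before 4.
Run Kahn's algorithm (break ties by smallest node id):
  initial in-degrees: [0, 2, 1, 1, 2, 0]
  ready (indeg=0): [0, 5]
  pop 0: indeg[4]->1 | ready=[5] | order so far=[0]
  pop 5: indeg[1]->1; indeg[2]->0; indeg[3]->0; indeg[4]->0 | ready=[2, 3, 4] | order so far=[0, 5]
  pop 2: indeg[1]->0 | ready=[1, 3, 4] | order so far=[0, 5, 2]
  pop 1: no out-edges | ready=[3, 4] | order so far=[0, 5, 2, 1]
  pop 3: no out-edges | ready=[4] | order so far=[0, 5, 2, 1, 3]
  pop 4: no out-edges | ready=[] | order so far=[0, 5, 2, 1, 3, 4]
  Result: [0, 5, 2, 1, 3, 4]

Answer: [0, 5, 2, 1, 3, 4]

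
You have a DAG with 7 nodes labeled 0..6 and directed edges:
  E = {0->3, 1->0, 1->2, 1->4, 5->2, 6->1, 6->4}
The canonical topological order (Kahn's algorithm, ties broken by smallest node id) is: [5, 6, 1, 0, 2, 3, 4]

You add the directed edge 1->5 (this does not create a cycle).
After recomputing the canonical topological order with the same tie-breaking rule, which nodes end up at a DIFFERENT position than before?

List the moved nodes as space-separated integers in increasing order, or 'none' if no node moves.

Old toposort: [5, 6, 1, 0, 2, 3, 4]
Added edge 1->5
Recompute Kahn (smallest-id tiebreak):
  initial in-degrees: [1, 1, 2, 1, 2, 1, 0]
  ready (indeg=0): [6]
  pop 6: indeg[1]->0; indeg[4]->1 | ready=[1] | order so far=[6]
  pop 1: indeg[0]->0; indeg[2]->1; indeg[4]->0; indeg[5]->0 | ready=[0, 4, 5] | order so far=[6, 1]
  pop 0: indeg[3]->0 | ready=[3, 4, 5] | order so far=[6, 1, 0]
  pop 3: no out-edges | ready=[4, 5] | order so far=[6, 1, 0, 3]
  pop 4: no out-edges | ready=[5] | order so far=[6, 1, 0, 3, 4]
  pop 5: indeg[2]->0 | ready=[2] | order so far=[6, 1, 0, 3, 4, 5]
  pop 2: no out-edges | ready=[] | order so far=[6, 1, 0, 3, 4, 5, 2]
New canonical toposort: [6, 1, 0, 3, 4, 5, 2]
Compare positions:
  Node 0: index 3 -> 2 (moved)
  Node 1: index 2 -> 1 (moved)
  Node 2: index 4 -> 6 (moved)
  Node 3: index 5 -> 3 (moved)
  Node 4: index 6 -> 4 (moved)
  Node 5: index 0 -> 5 (moved)
  Node 6: index 1 -> 0 (moved)
Nodes that changed position: 0 1 2 3 4 5 6

Answer: 0 1 2 3 4 5 6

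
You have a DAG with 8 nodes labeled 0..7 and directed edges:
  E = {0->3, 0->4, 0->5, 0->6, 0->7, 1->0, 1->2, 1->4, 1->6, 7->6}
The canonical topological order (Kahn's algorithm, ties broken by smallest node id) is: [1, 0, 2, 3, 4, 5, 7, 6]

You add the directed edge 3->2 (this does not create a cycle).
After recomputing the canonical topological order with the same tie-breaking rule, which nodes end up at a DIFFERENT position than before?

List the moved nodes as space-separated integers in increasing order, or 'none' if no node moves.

Old toposort: [1, 0, 2, 3, 4, 5, 7, 6]
Added edge 3->2
Recompute Kahn (smallest-id tiebreak):
  initial in-degrees: [1, 0, 2, 1, 2, 1, 3, 1]
  ready (indeg=0): [1]
  pop 1: indeg[0]->0; indeg[2]->1; indeg[4]->1; indeg[6]->2 | ready=[0] | order so far=[1]
  pop 0: indeg[3]->0; indeg[4]->0; indeg[5]->0; indeg[6]->1; indeg[7]->0 | ready=[3, 4, 5, 7] | order so far=[1, 0]
  pop 3: indeg[2]->0 | ready=[2, 4, 5, 7] | order so far=[1, 0, 3]
  pop 2: no out-edges | ready=[4, 5, 7] | order so far=[1, 0, 3, 2]
  pop 4: no out-edges | ready=[5, 7] | order so far=[1, 0, 3, 2, 4]
  pop 5: no out-edges | ready=[7] | order so far=[1, 0, 3, 2, 4, 5]
  pop 7: indeg[6]->0 | ready=[6] | order so far=[1, 0, 3, 2, 4, 5, 7]
  pop 6: no out-edges | ready=[] | order so far=[1, 0, 3, 2, 4, 5, 7, 6]
New canonical toposort: [1, 0, 3, 2, 4, 5, 7, 6]
Compare positions:
  Node 0: index 1 -> 1 (same)
  Node 1: index 0 -> 0 (same)
  Node 2: index 2 -> 3 (moved)
  Node 3: index 3 -> 2 (moved)
  Node 4: index 4 -> 4 (same)
  Node 5: index 5 -> 5 (same)
  Node 6: index 7 -> 7 (same)
  Node 7: index 6 -> 6 (same)
Nodes that changed position: 2 3

Answer: 2 3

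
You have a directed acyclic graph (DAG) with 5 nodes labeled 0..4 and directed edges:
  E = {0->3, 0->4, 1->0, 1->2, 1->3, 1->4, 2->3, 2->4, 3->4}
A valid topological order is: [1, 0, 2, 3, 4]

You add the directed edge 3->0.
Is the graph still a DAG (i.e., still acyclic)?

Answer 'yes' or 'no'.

Given toposort: [1, 0, 2, 3, 4]
Position of 3: index 3; position of 0: index 1
New edge 3->0: backward (u after v in old order)
Backward edge: old toposort is now invalid. Check if this creates a cycle.
Does 0 already reach 3? Reachable from 0: [0, 3, 4]. YES -> cycle!
Still a DAG? no

Answer: no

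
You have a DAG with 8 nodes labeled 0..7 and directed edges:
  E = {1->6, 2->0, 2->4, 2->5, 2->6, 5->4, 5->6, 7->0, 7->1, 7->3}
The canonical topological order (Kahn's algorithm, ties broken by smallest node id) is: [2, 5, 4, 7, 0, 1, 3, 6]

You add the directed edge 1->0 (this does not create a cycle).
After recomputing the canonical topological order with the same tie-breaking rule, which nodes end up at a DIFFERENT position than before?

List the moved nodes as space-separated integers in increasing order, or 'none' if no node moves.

Answer: 0 1

Derivation:
Old toposort: [2, 5, 4, 7, 0, 1, 3, 6]
Added edge 1->0
Recompute Kahn (smallest-id tiebreak):
  initial in-degrees: [3, 1, 0, 1, 2, 1, 3, 0]
  ready (indeg=0): [2, 7]
  pop 2: indeg[0]->2; indeg[4]->1; indeg[5]->0; indeg[6]->2 | ready=[5, 7] | order so far=[2]
  pop 5: indeg[4]->0; indeg[6]->1 | ready=[4, 7] | order so far=[2, 5]
  pop 4: no out-edges | ready=[7] | order so far=[2, 5, 4]
  pop 7: indeg[0]->1; indeg[1]->0; indeg[3]->0 | ready=[1, 3] | order so far=[2, 5, 4, 7]
  pop 1: indeg[0]->0; indeg[6]->0 | ready=[0, 3, 6] | order so far=[2, 5, 4, 7, 1]
  pop 0: no out-edges | ready=[3, 6] | order so far=[2, 5, 4, 7, 1, 0]
  pop 3: no out-edges | ready=[6] | order so far=[2, 5, 4, 7, 1, 0, 3]
  pop 6: no out-edges | ready=[] | order so far=[2, 5, 4, 7, 1, 0, 3, 6]
New canonical toposort: [2, 5, 4, 7, 1, 0, 3, 6]
Compare positions:
  Node 0: index 4 -> 5 (moved)
  Node 1: index 5 -> 4 (moved)
  Node 2: index 0 -> 0 (same)
  Node 3: index 6 -> 6 (same)
  Node 4: index 2 -> 2 (same)
  Node 5: index 1 -> 1 (same)
  Node 6: index 7 -> 7 (same)
  Node 7: index 3 -> 3 (same)
Nodes that changed position: 0 1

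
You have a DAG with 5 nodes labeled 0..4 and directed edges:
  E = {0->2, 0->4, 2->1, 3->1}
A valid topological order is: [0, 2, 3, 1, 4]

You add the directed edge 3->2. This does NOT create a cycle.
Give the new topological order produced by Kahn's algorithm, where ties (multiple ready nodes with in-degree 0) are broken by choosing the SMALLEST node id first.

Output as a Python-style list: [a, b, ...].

Answer: [0, 3, 2, 1, 4]

Derivation:
Old toposort: [0, 2, 3, 1, 4]
Added edge: 3->2
Position of 3 (2) > position of 2 (1). Must reorder: 3 must now come before 2.
Run Kahn's algorithm (break ties by smallest node id):
  initial in-degrees: [0, 2, 2, 0, 1]
  ready (indeg=0): [0, 3]
  pop 0: indeg[2]->1; indeg[4]->0 | ready=[3, 4] | order so far=[0]
  pop 3: indeg[1]->1; indeg[2]->0 | ready=[2, 4] | order so far=[0, 3]
  pop 2: indeg[1]->0 | ready=[1, 4] | order so far=[0, 3, 2]
  pop 1: no out-edges | ready=[4] | order so far=[0, 3, 2, 1]
  pop 4: no out-edges | ready=[] | order so far=[0, 3, 2, 1, 4]
  Result: [0, 3, 2, 1, 4]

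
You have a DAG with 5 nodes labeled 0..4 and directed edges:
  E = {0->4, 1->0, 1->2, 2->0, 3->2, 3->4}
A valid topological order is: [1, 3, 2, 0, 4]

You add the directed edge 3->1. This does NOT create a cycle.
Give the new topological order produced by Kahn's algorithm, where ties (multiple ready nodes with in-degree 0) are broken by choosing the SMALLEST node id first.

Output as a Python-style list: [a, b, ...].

Answer: [3, 1, 2, 0, 4]

Derivation:
Old toposort: [1, 3, 2, 0, 4]
Added edge: 3->1
Position of 3 (1) > position of 1 (0). Must reorder: 3 must now come before 1.
Run Kahn's algorithm (break ties by smallest node id):
  initial in-degrees: [2, 1, 2, 0, 2]
  ready (indeg=0): [3]
  pop 3: indeg[1]->0; indeg[2]->1; indeg[4]->1 | ready=[1] | order so far=[3]
  pop 1: indeg[0]->1; indeg[2]->0 | ready=[2] | order so far=[3, 1]
  pop 2: indeg[0]->0 | ready=[0] | order so far=[3, 1, 2]
  pop 0: indeg[4]->0 | ready=[4] | order so far=[3, 1, 2, 0]
  pop 4: no out-edges | ready=[] | order so far=[3, 1, 2, 0, 4]
  Result: [3, 1, 2, 0, 4]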